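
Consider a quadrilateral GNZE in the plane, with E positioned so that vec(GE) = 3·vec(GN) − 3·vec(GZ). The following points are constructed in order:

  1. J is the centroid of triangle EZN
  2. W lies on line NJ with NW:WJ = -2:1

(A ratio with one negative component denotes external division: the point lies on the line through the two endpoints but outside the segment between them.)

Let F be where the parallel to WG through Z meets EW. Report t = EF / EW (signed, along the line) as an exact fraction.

t = 8/3

Choose coordinates G = (0, 0), N = (1, 0), Z = (0, 1), E = (3, -3).
1. J is the centroid of triangle EZN ⇒ J = (4/3, -2/3)
2. W lies on line NJ with NW:WJ = -2:1 ⇒ W = (5/3, -4/3)
through Z parallel to WG: direction (-5/3, 4/3); meets EW at F = (-5/9, 13/9)
F = E + t·(W−E) with t = 8/3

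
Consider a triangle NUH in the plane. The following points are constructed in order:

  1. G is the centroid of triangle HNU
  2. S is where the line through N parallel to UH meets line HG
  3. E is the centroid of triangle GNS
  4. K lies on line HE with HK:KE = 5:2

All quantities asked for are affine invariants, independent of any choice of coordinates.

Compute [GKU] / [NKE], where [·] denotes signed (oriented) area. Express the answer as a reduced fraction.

[GKU]:[NKE] = -9/8

Set N = (0, 0), U = (1, 0), H = (0, 1); any affine frame gives the same invariant.
1. G is the centroid of triangle HNU ⇒ G = (1/3, 1/3)
2. S is where the line through N parallel to UH meets line HG ⇒ S = (1, -1)
3. E is the centroid of triangle GNS ⇒ E = (4/9, -2/9)
4. K lies on line HE with HK:KE = 5:2 ⇒ K = (20/63, 8/63)
2·[GKU] = 1/7, 2·[NKE] = -8/63
[GKU]:[NKE] = 1/7:-8/63 = -9/8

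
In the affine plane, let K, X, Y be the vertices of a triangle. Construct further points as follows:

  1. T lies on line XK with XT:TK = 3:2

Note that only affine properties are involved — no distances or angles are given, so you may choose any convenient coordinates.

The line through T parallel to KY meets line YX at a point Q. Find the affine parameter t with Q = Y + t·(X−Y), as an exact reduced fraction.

t = 2/5

Work in coordinates with K = (0, 0), X = (1, 0), Y = (0, 1).
1. T lies on line XK with XT:TK = 3:2 ⇒ T = (2/5, 0)
through T parallel to KY: direction (0, 1); meets YX at Q = (2/5, 3/5)
Q = Y + t·(X−Y) with t = 2/5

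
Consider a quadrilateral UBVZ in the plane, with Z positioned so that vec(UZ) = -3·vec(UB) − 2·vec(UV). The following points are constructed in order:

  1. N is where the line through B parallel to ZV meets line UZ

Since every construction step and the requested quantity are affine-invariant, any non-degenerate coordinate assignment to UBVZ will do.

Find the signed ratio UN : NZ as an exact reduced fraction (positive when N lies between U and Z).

Choose coordinates U = (0, 0), B = (1, 0), V = (0, 1), Z = (-3, -2).
1. N is where the line through B parallel to ZV meets line UZ ⇒ N = (3, 2)
N = U + t·(Z−U) with t = -1, so UN:NZ = t:(1−t) = -1:2

UN:NZ = -1/2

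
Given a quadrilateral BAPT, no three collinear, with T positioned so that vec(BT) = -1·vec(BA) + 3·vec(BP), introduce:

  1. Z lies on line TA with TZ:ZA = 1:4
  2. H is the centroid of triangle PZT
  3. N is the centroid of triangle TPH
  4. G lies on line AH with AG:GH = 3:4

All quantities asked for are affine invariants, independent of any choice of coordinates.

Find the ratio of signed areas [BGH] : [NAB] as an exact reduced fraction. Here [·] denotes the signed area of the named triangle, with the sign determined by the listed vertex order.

[BGH]:[NAB] = -96/161

Choose coordinates B = (0, 0), A = (1, 0), P = (0, 1), T = (-1, 3).
1. Z lies on line TA with TZ:ZA = 1:4 ⇒ Z = (-3/5, 12/5)
2. H is the centroid of triangle PZT ⇒ H = (-8/15, 32/15)
3. N is the centroid of triangle TPH ⇒ N = (-23/45, 92/45)
4. G lies on line AH with AG:GH = 3:4 ⇒ G = (12/35, 32/35)
2·[BGH] = 128/105, 2·[NAB] = -92/45
[BGH]:[NAB] = 128/105:-92/45 = -96/161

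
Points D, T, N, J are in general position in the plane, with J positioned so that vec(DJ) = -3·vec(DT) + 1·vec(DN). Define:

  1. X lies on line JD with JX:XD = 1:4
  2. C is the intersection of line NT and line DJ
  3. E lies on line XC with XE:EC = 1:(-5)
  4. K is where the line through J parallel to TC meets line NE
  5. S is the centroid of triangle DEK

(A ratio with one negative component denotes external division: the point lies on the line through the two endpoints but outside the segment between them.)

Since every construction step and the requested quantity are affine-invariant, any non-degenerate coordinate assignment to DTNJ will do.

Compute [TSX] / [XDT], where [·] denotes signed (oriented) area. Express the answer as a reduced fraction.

Choose coordinates D = (0, 0), T = (1, 0), N = (0, 1), J = (-3, 1).
1. X lies on line JD with JX:XD = 1:4 ⇒ X = (-12/5, 4/5)
2. C is the intersection of line NT and line DJ ⇒ C = (3/2, -1/2)
3. E lies on line XC with XE:EC = 1:(-5) ⇒ E = (-27/8, 9/8)
4. K is where the line through J parallel to TC meets line NE ⇒ K = (-81/26, 29/26)
5. S is the centroid of triangle DEK ⇒ S = (-225/104, 233/312)
2·[TSX] = 1/120, 2·[XDT] = 4/5
[TSX]:[XDT] = 1/120:4/5 = 1/96

[TSX]:[XDT] = 1/96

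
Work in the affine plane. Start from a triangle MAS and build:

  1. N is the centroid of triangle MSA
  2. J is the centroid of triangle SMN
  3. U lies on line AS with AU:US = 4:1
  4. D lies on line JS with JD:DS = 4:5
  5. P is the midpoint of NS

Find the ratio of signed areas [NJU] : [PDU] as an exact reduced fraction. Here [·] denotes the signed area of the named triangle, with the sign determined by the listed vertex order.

[NJU]:[PDU] = 6

Assign M = (0, 0), A = (1, 0), S = (0, 1) — the answer is frame-independent, so this choice is without loss of generality.
1. N is the centroid of triangle MSA ⇒ N = (1/3, 1/3)
2. J is the centroid of triangle SMN ⇒ J = (1/9, 4/9)
3. U lies on line AS with AU:US = 4:1 ⇒ U = (1/5, 4/5)
4. D lies on line JS with JD:DS = 4:5 ⇒ D = (5/81, 56/81)
5. P is the midpoint of NS ⇒ P = (1/6, 2/3)
2·[NJU] = -4/45, 2·[PDU] = -2/135
[NJU]:[PDU] = -4/45:-2/135 = 6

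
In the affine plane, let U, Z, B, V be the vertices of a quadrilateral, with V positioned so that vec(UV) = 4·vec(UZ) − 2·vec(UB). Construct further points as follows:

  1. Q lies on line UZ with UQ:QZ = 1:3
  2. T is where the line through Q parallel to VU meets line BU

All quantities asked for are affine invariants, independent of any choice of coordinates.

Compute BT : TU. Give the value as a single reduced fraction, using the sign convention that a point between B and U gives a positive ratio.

Assign U = (0, 0), Z = (1, 0), B = (0, 1), V = (4, -2) — the answer is frame-independent, so this choice is without loss of generality.
1. Q lies on line UZ with UQ:QZ = 1:3 ⇒ Q = (1/4, 0)
2. T is where the line through Q parallel to VU meets line BU ⇒ T = (0, 1/8)
T = B + t·(U−B) with t = 7/8, so BT:TU = t:(1−t) = 7/8:1/8

BT:TU = 7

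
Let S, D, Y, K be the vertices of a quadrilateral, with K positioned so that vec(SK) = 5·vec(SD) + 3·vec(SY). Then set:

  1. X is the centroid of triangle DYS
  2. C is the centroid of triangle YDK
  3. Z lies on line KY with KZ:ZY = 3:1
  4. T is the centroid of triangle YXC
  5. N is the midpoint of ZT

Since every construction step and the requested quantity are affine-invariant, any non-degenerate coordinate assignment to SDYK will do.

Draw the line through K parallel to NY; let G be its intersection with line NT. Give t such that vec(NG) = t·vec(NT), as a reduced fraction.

t = -4

Assign S = (0, 0), D = (1, 0), Y = (0, 1), K = (5, 3) — the answer is frame-independent, so this choice is without loss of generality.
1. X is the centroid of triangle DYS ⇒ X = (1/3, 1/3)
2. C is the centroid of triangle YDK ⇒ C = (2, 4/3)
3. Z lies on line KY with KZ:ZY = 3:1 ⇒ Z = (5/4, 3/2)
4. T is the centroid of triangle YXC ⇒ T = (7/9, 8/9)
5. N is the midpoint of ZT ⇒ N = (73/72, 43/36)
through K parallel to NY: direction (-73/72, -7/36); meets NT at G = (47/24, 29/12)
G = N + t·(T−N) with t = -4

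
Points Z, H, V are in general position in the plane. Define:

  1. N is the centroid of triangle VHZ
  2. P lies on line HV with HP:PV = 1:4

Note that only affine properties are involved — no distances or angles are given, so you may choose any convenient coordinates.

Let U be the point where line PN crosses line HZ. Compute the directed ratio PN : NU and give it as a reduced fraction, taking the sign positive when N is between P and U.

Assign Z = (0, 0), H = (1, 0), V = (0, 1) — the answer is frame-independent, so this choice is without loss of generality.
1. N is the centroid of triangle VHZ ⇒ N = (1/3, 1/3)
2. P lies on line HV with HP:PV = 1:4 ⇒ P = (4/5, 1/5)
line PN meets HZ at U = (3/2, 0)
N = P + t·(U−P) with t = -2/3, so PN:NU = -2/3:5/3

PN:NU = -2/5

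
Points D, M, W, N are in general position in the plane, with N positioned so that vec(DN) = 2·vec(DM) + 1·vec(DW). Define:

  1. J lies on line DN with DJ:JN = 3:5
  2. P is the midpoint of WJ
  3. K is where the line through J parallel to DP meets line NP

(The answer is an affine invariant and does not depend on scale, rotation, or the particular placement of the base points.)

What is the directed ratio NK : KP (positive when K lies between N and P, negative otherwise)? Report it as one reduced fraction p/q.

Work in coordinates with D = (0, 0), M = (1, 0), W = (0, 1), N = (2, 1).
1. J lies on line DN with DJ:JN = 3:5 ⇒ J = (3/4, 3/8)
2. P is the midpoint of WJ ⇒ P = (3/8, 11/16)
3. K is where the line through J parallel to DP meets line NP ⇒ K = (63/64, 103/128)
K = N + t·(P−N) with t = 5/8, so NK:KP = t:(1−t) = 5/8:3/8

NK:KP = 5/3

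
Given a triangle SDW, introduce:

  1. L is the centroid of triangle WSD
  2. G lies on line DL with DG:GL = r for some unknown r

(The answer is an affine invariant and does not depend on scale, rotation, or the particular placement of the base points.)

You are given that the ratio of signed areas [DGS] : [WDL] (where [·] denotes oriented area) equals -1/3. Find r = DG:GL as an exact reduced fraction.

Work in coordinates with S = (0, 0), D = (1, 0), W = (0, 1).
1. L is the centroid of triangle WSD ⇒ L = (1/3, 1/3)
2. With DG:GL = r, write λ = r/(r+1) so G = D + λ·(L−D); G is affine-linear in λ
Every point depending on G is an affine combination of G and λ-independent points, so each such coordinate is linear in λ; the λ² term in each signed area is a multiple of (L−D)×(L−D) = 0, so 2·[DGS] and 2·[WDL] are each linear in λ. Evaluating at λ=0 and λ=1:
  2·[DGS] = 1/3·λ,   2·[WDL] = -1/3
So [DGS]:[WDL] = (1/3·λ) / (-1/3). Setting this equal to -1/3:
  1/3·λ = -1/3·(-1/3)  ⇒  λ = 1/3
Then r = λ/(1−λ) = (1/3)/(2/3) = 1/2. Check: with r = 1/2, G = (7/9, 1/9) and [DGS]:[WDL] = -1/3 as required.

r = 1/2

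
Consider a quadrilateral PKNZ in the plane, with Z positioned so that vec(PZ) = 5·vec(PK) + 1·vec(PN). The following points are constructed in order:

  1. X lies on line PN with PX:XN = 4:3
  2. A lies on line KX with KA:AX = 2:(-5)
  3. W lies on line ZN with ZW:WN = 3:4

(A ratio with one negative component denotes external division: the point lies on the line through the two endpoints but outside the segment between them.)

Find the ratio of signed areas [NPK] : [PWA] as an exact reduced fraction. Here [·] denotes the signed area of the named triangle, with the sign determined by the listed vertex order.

[NPK]:[PWA] = -49/135

Choose coordinates P = (0, 0), K = (1, 0), N = (0, 1), Z = (5, 1).
1. X lies on line PN with PX:XN = 4:3 ⇒ X = (0, 4/7)
2. A lies on line KX with KA:AX = 2:(-5) ⇒ A = (5/3, -8/21)
3. W lies on line ZN with ZW:WN = 3:4 ⇒ W = (20/7, 1)
2·[NPK] = 1, 2·[PWA] = -135/49
[NPK]:[PWA] = 1:-135/49 = -49/135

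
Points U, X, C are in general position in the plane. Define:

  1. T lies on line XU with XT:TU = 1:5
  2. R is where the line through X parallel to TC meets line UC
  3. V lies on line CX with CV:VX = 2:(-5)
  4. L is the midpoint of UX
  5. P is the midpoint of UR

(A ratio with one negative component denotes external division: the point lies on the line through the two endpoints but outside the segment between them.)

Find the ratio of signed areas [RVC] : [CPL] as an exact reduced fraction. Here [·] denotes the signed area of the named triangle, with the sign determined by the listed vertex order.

[RVC]:[CPL] = 2/3

Work in coordinates with U = (0, 0), X = (1, 0), C = (0, 1).
1. T lies on line XU with XT:TU = 1:5 ⇒ T = (5/6, 0)
2. R is where the line through X parallel to TC meets line UC ⇒ R = (0, 6/5)
3. V lies on line CX with CV:VX = 2:(-5) ⇒ V = (-2/3, 5/3)
4. L is the midpoint of UX ⇒ L = (1/2, 0)
5. P is the midpoint of UR ⇒ P = (0, 3/5)
2·[RVC] = 2/15, 2·[CPL] = 1/5
[RVC]:[CPL] = 2/15:1/5 = 2/3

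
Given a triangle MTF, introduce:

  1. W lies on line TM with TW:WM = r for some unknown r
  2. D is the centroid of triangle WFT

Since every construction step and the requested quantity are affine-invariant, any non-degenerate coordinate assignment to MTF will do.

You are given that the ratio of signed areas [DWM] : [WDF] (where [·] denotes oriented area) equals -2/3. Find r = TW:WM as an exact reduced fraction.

Assign M = (0, 0), T = (1, 0), F = (0, 1) — the answer is frame-independent, so this choice is without loss of generality.
1. With TW:WM = r, write λ = r/(r+1) so W = T + λ·(M−T); W is affine-linear in λ
2. D is the centroid of triangle WFT ⇒ D is an affine combination of earlier points and hence also affine-linear in λ
Every point depending on W is an affine combination of W and λ-independent points, so each such coordinate is linear in λ; the λ² term in each signed area is a multiple of (M−T)×(M−T) = 0, so 2·[DWM] and 2·[WDF] are each linear in λ. Evaluating at λ=0 and λ=1:
  2·[DWM] = 1/3·λ − 1/3,   2·[WDF] = 1/3·λ
So [DWM]:[WDF] = (1/3·λ − 1/3) / (1/3·λ). Setting this equal to -2/3:
  1/3·λ − 1/3 = -2/3·(1/3·λ)  ⇒  λ = 3/5
Then r = λ/(1−λ) = (3/5)/(2/5) = 3/2. Check: with r = 3/2, W = (2/5, 0) and [DWM]:[WDF] = -2/3 as required.

r = 3/2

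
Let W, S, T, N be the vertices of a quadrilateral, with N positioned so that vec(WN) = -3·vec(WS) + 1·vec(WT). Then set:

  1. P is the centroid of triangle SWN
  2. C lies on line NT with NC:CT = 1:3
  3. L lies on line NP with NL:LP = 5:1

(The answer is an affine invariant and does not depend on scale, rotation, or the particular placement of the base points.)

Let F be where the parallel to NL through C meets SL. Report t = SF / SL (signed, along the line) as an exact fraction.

Work in coordinates with W = (0, 0), S = (1, 0), T = (0, 1), N = (-3, 1).
1. P is the centroid of triangle SWN ⇒ P = (-2/3, 1/3)
2. C lies on line NT with NC:CT = 1:3 ⇒ C = (-9/4, 1)
3. L lies on line NP with NL:LP = 5:1 ⇒ L = (-19/18, 4/9)
through C parallel to NL: direction (35/18, -5/9); meets SL at F = (73/36, -2/9)
F = S + t·(L−S) with t = -1/2

t = -1/2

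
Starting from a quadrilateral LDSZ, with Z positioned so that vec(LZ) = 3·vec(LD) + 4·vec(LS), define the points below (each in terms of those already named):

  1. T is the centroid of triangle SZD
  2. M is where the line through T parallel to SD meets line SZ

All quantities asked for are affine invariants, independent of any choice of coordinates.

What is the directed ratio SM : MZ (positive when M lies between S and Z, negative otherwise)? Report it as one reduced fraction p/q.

SM:MZ = 1/2

Set L = (0, 0), D = (1, 0), S = (0, 1), Z = (3, 4); any affine frame gives the same invariant.
1. T is the centroid of triangle SZD ⇒ T = (4/3, 5/3)
2. M is where the line through T parallel to SD meets line SZ ⇒ M = (1, 2)
M = S + t·(Z−S) with t = 1/3, so SM:MZ = t:(1−t) = 1/3:2/3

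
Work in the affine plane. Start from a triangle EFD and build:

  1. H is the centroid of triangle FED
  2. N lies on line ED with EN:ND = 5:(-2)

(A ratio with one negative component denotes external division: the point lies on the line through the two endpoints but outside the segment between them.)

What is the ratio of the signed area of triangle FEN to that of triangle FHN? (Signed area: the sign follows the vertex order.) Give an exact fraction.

Set E = (0, 0), F = (1, 0), D = (0, 1); any affine frame gives the same invariant.
1. H is the centroid of triangle FED ⇒ H = (1/3, 1/3)
2. N lies on line ED with EN:ND = 5:(-2) ⇒ N = (0, 5/3)
2·[FEN] = -5/3, 2·[FHN] = -7/9
[FEN]:[FHN] = -5/3:-7/9 = 15/7

[FEN]:[FHN] = 15/7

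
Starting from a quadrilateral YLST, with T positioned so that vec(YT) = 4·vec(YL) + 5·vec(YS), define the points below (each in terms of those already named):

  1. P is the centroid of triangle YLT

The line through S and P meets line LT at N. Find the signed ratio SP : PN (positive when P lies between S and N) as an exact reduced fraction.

Set Y = (0, 0), L = (1, 0), S = (0, 1), T = (4, 5); any affine frame gives the same invariant.
1. P is the centroid of triangle YLT ⇒ P = (5/3, 5/3)
line SP meets LT at N = (40/19, 35/19)
P = S + t·(N−S) with t = 19/24, so SP:PN = 19/24:5/24

SP:PN = 19/5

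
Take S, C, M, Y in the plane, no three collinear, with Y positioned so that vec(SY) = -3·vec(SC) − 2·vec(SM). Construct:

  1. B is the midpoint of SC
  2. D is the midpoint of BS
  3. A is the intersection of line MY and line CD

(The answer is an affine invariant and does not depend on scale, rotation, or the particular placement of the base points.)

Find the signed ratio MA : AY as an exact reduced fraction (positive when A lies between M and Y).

Assign S = (0, 0), C = (1, 0), M = (0, 1), Y = (-3, -2) — the answer is frame-independent, so this choice is without loss of generality.
1. B is the midpoint of SC ⇒ B = (1/2, 0)
2. D is the midpoint of BS ⇒ D = (1/4, 0)
3. A is the intersection of line MY and line CD ⇒ A = (-1, 0)
A = M + t·(Y−M) with t = 1/3, so MA:AY = t:(1−t) = 1/3:2/3

MA:AY = 1/2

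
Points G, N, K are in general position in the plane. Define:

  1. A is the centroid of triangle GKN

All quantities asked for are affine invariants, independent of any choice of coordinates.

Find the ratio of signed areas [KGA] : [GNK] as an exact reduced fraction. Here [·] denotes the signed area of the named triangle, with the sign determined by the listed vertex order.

[KGA]:[GNK] = 1/3

Assign G = (0, 0), N = (1, 0), K = (0, 1) — the answer is frame-independent, so this choice is without loss of generality.
1. A is the centroid of triangle GKN ⇒ A = (1/3, 1/3)
2·[KGA] = 1/3, 2·[GNK] = 1
[KGA]:[GNK] = 1/3:1 = 1/3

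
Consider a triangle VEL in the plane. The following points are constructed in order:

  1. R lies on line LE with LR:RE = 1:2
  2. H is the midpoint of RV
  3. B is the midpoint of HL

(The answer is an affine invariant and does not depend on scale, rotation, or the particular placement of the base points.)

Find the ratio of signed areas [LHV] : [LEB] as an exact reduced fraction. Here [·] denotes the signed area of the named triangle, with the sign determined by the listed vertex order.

Work in coordinates with V = (0, 0), E = (1, 0), L = (0, 1).
1. R lies on line LE with LR:RE = 1:2 ⇒ R = (1/3, 2/3)
2. H is the midpoint of RV ⇒ H = (1/6, 1/3)
3. B is the midpoint of HL ⇒ B = (1/12, 2/3)
2·[LHV] = -1/6, 2·[LEB] = -1/4
[LHV]:[LEB] = -1/6:-1/4 = 2/3

[LHV]:[LEB] = 2/3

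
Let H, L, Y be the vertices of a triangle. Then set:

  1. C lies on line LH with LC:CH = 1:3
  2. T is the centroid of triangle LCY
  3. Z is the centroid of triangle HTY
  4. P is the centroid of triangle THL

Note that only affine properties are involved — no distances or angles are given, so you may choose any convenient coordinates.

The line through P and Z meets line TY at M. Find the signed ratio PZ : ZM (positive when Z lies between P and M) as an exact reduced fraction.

Work in coordinates with H = (0, 0), L = (1, 0), Y = (0, 1).
1. C lies on line LH with LC:CH = 1:3 ⇒ C = (3/4, 0)
2. T is the centroid of triangle LCY ⇒ T = (7/12, 1/3)
3. Z is the centroid of triangle HTY ⇒ Z = (7/36, 4/9)
4. P is the centroid of triangle THL ⇒ P = (19/36, 1/9)
line PZ meets TY at M = (91/36, -17/9)
Z = P + t·(M−P) with t = -1/6, so PZ:ZM = -1/6:7/6

PZ:ZM = -1/7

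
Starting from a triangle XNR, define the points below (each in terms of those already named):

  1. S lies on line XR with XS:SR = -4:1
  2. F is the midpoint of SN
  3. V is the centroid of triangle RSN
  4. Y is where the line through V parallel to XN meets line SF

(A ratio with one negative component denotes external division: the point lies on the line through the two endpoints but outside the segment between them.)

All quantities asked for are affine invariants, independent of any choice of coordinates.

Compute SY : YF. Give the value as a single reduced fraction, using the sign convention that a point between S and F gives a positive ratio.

SY:YF = 5

Assign X = (0, 0), N = (1, 0), R = (0, 1) — the answer is frame-independent, so this choice is without loss of generality.
1. S lies on line XR with XS:SR = -4:1 ⇒ S = (0, 4/3)
2. F is the midpoint of SN ⇒ F = (1/2, 2/3)
3. V is the centroid of triangle RSN ⇒ V = (1/3, 7/9)
4. Y is where the line through V parallel to XN meets line SF ⇒ Y = (5/12, 7/9)
Y = S + t·(F−S) with t = 5/6, so SY:YF = t:(1−t) = 5/6:1/6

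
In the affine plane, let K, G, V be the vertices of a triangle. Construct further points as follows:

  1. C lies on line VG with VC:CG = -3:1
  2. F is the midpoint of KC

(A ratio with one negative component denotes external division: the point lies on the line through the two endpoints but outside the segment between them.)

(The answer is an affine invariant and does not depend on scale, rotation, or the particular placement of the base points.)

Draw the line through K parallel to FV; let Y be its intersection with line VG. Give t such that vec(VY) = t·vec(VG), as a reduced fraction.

Set K = (0, 0), G = (1, 0), V = (0, 1); any affine frame gives the same invariant.
1. C lies on line VG with VC:CG = -3:1 ⇒ C = (3/2, -1/2)
2. F is the midpoint of KC ⇒ F = (3/4, -1/4)
through K parallel to FV: direction (-3/4, 5/4); meets VG at Y = (-3/2, 5/2)
Y = V + t·(G−V) with t = -3/2

t = -3/2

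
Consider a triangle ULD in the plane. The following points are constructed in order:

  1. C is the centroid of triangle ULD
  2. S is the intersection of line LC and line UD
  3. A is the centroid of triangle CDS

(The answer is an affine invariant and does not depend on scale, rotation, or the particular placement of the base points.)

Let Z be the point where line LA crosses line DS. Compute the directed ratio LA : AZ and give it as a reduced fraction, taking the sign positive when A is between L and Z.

Choose coordinates U = (0, 0), L = (1, 0), D = (0, 1).
1. C is the centroid of triangle ULD ⇒ C = (1/3, 1/3)
2. S is the intersection of line LC and line UD ⇒ S = (0, 1/2)
3. A is the centroid of triangle CDS ⇒ A = (1/9, 11/18)
line LA meets DS at Z = (0, 11/16)
A = L + t·(Z−L) with t = 8/9, so LA:AZ = 8/9:1/9

LA:AZ = 8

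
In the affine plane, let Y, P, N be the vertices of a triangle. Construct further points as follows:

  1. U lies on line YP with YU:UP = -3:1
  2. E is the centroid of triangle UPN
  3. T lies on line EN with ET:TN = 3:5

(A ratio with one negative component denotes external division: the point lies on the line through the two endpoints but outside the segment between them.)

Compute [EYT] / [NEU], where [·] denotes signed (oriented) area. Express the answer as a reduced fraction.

Work in coordinates with Y = (0, 0), P = (1, 0), N = (0, 1).
1. U lies on line YP with YU:UP = -3:1 ⇒ U = (3/2, 0)
2. E is the centroid of triangle UPN ⇒ E = (5/6, 1/3)
3. T lies on line EN with ET:TN = 3:5 ⇒ T = (25/48, 7/12)
2·[EYT] = -5/16, 2·[NEU] = 1/6
[EYT]:[NEU] = -5/16:1/6 = -15/8

[EYT]:[NEU] = -15/8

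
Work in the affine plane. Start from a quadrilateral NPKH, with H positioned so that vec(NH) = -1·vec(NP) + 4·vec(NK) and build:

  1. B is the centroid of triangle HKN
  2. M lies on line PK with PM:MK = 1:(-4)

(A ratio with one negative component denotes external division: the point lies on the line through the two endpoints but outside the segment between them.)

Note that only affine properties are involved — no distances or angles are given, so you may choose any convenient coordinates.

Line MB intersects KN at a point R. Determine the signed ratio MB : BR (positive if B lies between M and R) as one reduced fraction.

Set N = (0, 0), P = (1, 0), K = (0, 1), H = (-1, 4); any affine frame gives the same invariant.
1. B is the centroid of triangle HKN ⇒ B = (-1/3, 5/3)
2. M lies on line PK with PM:MK = 1:(-4) ⇒ M = (4/3, -1/3)
line MB meets KN at R = (0, 19/15)
B = M + t·(R−M) with t = 5/4, so MB:BR = 5/4:-1/4

MB:BR = -5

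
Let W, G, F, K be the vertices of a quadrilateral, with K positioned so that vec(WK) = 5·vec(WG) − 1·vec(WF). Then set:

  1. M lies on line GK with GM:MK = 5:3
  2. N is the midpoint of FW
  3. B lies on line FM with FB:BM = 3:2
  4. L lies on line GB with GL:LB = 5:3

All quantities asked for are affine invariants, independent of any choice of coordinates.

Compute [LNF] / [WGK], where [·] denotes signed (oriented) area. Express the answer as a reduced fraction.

Assign W = (0, 0), G = (1, 0), F = (0, 1), K = (5, -1) — the answer is frame-independent, so this choice is without loss of generality.
1. M lies on line GK with GM:MK = 5:3 ⇒ M = (7/2, -5/8)
2. N is the midpoint of FW ⇒ N = (0, 1/2)
3. B lies on line FM with FB:BM = 3:2 ⇒ B = (21/10, 1/40)
4. L lies on line GB with GL:LB = 5:3 ⇒ L = (27/16, 1/64)
2·[LNF] = -27/32, 2·[WGK] = -1
[LNF]:[WGK] = -27/32:-1 = 27/32

[LNF]:[WGK] = 27/32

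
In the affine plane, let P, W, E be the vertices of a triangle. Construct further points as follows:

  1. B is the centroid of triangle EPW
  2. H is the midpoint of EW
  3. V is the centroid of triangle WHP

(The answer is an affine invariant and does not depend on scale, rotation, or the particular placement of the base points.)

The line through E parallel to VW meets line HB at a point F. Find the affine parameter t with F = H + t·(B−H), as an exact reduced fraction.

Assign P = (0, 0), W = (1, 0), E = (0, 1) — the answer is frame-independent, so this choice is without loss of generality.
1. B is the centroid of triangle EPW ⇒ B = (1/3, 1/3)
2. H is the midpoint of EW ⇒ H = (1/2, 1/2)
3. V is the centroid of triangle WHP ⇒ V = (1/2, 1/6)
through E parallel to VW: direction (1/2, -1/6); meets HB at F = (3/4, 3/4)
F = H + t·(B−H) with t = -3/2

t = -3/2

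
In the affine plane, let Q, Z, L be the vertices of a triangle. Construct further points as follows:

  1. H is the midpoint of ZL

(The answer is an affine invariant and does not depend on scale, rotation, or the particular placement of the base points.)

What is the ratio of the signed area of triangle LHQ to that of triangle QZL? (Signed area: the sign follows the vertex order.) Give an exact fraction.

[LHQ]:[QZL] = -1/2

Choose coordinates Q = (0, 0), Z = (1, 0), L = (0, 1).
1. H is the midpoint of ZL ⇒ H = (1/2, 1/2)
2·[LHQ] = -1/2, 2·[QZL] = 1
[LHQ]:[QZL] = -1/2:1 = -1/2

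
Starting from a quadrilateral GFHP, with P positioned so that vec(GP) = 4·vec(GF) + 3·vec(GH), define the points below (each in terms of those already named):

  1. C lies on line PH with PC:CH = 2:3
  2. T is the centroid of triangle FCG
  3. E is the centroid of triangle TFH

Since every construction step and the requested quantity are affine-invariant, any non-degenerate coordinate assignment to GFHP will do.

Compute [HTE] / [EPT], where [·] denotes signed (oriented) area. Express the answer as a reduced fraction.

[HTE]:[EPT] = 13/23

Work in coordinates with G = (0, 0), F = (1, 0), H = (0, 1), P = (4, 3).
1. C lies on line PH with PC:CH = 2:3 ⇒ C = (12/5, 11/5)
2. T is the centroid of triangle FCG ⇒ T = (17/15, 11/15)
3. E is the centroid of triangle TFH ⇒ E = (32/45, 26/45)
2·[HTE] = -13/45, 2·[EPT] = -23/45
[HTE]:[EPT] = -13/45:-23/45 = 13/23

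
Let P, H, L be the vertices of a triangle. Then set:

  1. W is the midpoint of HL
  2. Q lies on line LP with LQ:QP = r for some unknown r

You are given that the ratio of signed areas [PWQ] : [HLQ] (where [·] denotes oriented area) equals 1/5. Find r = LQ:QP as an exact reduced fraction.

Assign P = (0, 0), H = (1, 0), L = (0, 1) — the answer is frame-independent, so this choice is without loss of generality.
1. W is the midpoint of HL ⇒ W = (1/2, 1/2)
2. With LQ:QP = r, write λ = r/(r+1) so Q = L + λ·(P−L); Q is affine-linear in λ
Every point depending on Q is an affine combination of Q and λ-independent points, so each such coordinate is linear in λ; the λ² term in each signed area is a multiple of (P−L)×(P−L) = 0, so 2·[PWQ] and 2·[HLQ] are each linear in λ. Evaluating at λ=0 and λ=1:
  2·[PWQ] = -1/2·λ + 1/2,   2·[HLQ] = λ
So [PWQ]:[HLQ] = (-1/2·λ + 1/2) / (λ). Setting this equal to 1/5:
  -1/2·λ + 1/2 = 1/5·(λ)  ⇒  λ = 5/7
Then r = λ/(1−λ) = (5/7)/(2/7) = 5/2. Check: with r = 5/2, Q = (0, 2/7) and [PWQ]:[HLQ] = 1/5 as required.

r = 5/2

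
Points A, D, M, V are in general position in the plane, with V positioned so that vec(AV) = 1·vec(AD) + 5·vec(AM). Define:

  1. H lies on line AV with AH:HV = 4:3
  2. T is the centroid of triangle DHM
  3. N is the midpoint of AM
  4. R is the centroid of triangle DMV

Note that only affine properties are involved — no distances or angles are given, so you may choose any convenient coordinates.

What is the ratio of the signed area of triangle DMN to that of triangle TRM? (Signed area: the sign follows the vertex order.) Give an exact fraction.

Set A = (0, 0), D = (1, 0), M = (0, 1), V = (1, 5); any affine frame gives the same invariant.
1. H lies on line AV with AH:HV = 4:3 ⇒ H = (4/7, 20/7)
2. T is the centroid of triangle DHM ⇒ T = (11/21, 9/7)
3. N is the midpoint of AM ⇒ N = (0, 1/2)
4. R is the centroid of triangle DMV ⇒ R = (2/3, 2)
2·[DMN] = 1/2, 2·[TRM] = 1/3
[DMN]:[TRM] = 1/2:1/3 = 3/2

[DMN]:[TRM] = 3/2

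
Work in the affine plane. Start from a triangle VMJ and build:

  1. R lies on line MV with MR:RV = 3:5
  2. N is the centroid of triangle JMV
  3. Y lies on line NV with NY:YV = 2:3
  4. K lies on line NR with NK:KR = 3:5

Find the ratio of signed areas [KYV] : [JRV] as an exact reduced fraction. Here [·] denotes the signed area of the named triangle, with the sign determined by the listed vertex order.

Assign V = (0, 0), M = (1, 0), J = (0, 1) — the answer is frame-independent, so this choice is without loss of generality.
1. R lies on line MV with MR:RV = 3:5 ⇒ R = (5/8, 0)
2. N is the centroid of triangle JMV ⇒ N = (1/3, 1/3)
3. Y lies on line NV with NY:YV = 2:3 ⇒ Y = (1/5, 1/5)
4. K lies on line NR with NK:KR = 3:5 ⇒ K = (85/192, 5/24)
2·[KYV] = 3/64, 2·[JRV] = -5/8
[KYV]:[JRV] = 3/64:-5/8 = -3/40

[KYV]:[JRV] = -3/40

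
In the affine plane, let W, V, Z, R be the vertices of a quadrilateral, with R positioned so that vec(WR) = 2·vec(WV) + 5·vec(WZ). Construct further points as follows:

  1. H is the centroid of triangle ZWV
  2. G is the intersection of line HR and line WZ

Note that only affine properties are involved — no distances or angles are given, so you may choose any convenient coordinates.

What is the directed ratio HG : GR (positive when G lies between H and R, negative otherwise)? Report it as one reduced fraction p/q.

Work in coordinates with W = (0, 0), V = (1, 0), Z = (0, 1), R = (2, 5).
1. H is the centroid of triangle ZWV ⇒ H = (1/3, 1/3)
2. G is the intersection of line HR and line WZ ⇒ G = (0, -3/5)
G = H + t·(R−H) with t = -1/5, so HG:GR = t:(1−t) = -1/5:6/5

HG:GR = -1/6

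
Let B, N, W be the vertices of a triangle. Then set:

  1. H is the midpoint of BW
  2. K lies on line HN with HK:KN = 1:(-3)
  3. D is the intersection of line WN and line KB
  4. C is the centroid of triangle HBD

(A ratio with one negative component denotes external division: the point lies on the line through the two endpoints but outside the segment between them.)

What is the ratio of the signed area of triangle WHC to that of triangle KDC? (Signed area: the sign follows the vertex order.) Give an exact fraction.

Choose coordinates B = (0, 0), N = (1, 0), W = (0, 1).
1. H is the midpoint of BW ⇒ H = (0, 1/2)
2. K lies on line HN with HK:KN = 1:(-3) ⇒ K = (-1/2, 3/4)
3. D is the intersection of line WN and line KB ⇒ D = (-2, 3)
4. C is the centroid of triangle HBD ⇒ C = (-2/3, 7/6)
2·[WHC] = -1/3, 2·[KDC] = -1/4
[WHC]:[KDC] = -1/3:-1/4 = 4/3

[WHC]:[KDC] = 4/3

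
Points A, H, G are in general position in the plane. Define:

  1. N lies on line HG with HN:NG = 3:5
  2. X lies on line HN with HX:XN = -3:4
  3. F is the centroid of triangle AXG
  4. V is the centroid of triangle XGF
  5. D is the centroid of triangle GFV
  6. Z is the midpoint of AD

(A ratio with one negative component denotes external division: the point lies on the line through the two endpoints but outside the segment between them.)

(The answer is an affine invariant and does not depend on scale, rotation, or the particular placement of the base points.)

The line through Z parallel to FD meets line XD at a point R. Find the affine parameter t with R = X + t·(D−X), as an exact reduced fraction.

t = 11/8

Assign A = (0, 0), H = (1, 0), G = (0, 1) — the answer is frame-independent, so this choice is without loss of generality.
1. N lies on line HG with HN:NG = 3:5 ⇒ N = (5/8, 3/8)
2. X lies on line HN with HX:XN = -3:4 ⇒ X = (17/8, -9/8)
3. F is the centroid of triangle AXG ⇒ F = (17/24, -1/24)
4. V is the centroid of triangle XGF ⇒ V = (17/18, -1/18)
5. D is the centroid of triangle GFV ⇒ D = (119/216, 65/216)
6. Z is the midpoint of AD ⇒ Z = (119/432, 65/432)
through Z parallel to FD: direction (-17/108, 37/108); meets XD at R = (-17/432, 361/432)
R = X + t·(D−X) with t = 11/8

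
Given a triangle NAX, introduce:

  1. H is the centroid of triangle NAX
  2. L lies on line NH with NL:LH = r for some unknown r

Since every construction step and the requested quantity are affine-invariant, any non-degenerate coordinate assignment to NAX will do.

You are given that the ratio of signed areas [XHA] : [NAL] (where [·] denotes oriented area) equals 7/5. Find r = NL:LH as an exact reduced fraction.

r = 5/2

Work in coordinates with N = (0, 0), A = (1, 0), X = (0, 1).
1. H is the centroid of triangle NAX ⇒ H = (1/3, 1/3)
2. With NL:LH = r, write λ = r/(r+1) so L = N + λ·(H−N); L is affine-linear in λ
Every point depending on L is an affine combination of L and λ-independent points, so each such coordinate is linear in λ; the λ² term in each signed area is a multiple of (H−N)×(H−N) = 0, so 2·[XHA] and 2·[NAL] are each linear in λ. Evaluating at λ=0 and λ=1:
  2·[XHA] = 1/3,   2·[NAL] = 1/3·λ
So [XHA]:[NAL] = (1/3) / (1/3·λ). Setting this equal to 7/5:
  1/3 = 7/5·(1/3·λ)  ⇒  λ = 5/7
Then r = λ/(1−λ) = (5/7)/(2/7) = 5/2. Check: with r = 5/2, L = (5/21, 5/21) and [XHA]:[NAL] = 7/5 as required.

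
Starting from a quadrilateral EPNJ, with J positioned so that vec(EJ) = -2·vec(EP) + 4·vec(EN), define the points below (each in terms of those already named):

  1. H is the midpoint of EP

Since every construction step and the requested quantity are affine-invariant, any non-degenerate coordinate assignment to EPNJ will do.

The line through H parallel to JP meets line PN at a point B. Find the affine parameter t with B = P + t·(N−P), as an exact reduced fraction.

Work in coordinates with E = (0, 0), P = (1, 0), N = (0, 1), J = (-2, 4).
1. H is the midpoint of EP ⇒ H = (1/2, 0)
through H parallel to JP: direction (3, -4); meets PN at B = (-1, 2)
B = P + t·(N−P) with t = 2

t = 2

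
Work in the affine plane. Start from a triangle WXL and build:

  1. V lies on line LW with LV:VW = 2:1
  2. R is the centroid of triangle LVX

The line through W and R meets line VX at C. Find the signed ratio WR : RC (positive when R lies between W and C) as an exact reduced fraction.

Assign W = (0, 0), X = (1, 0), L = (0, 1) — the answer is frame-independent, so this choice is without loss of generality.
1. V lies on line LW with LV:VW = 2:1 ⇒ V = (0, 1/3)
2. R is the centroid of triangle LVX ⇒ R = (1/3, 4/9)
line WR meets VX at C = (1/5, 4/15)
R = W + t·(C−W) with t = 5/3, so WR:RC = 5/3:-2/3

WR:RC = -5/2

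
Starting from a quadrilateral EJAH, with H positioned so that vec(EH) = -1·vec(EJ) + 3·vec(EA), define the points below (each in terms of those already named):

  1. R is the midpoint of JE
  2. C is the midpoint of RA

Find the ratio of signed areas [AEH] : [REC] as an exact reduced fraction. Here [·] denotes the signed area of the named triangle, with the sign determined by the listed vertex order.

[AEH]:[REC] = 4

Assign E = (0, 0), J = (1, 0), A = (0, 1), H = (-1, 3) — the answer is frame-independent, so this choice is without loss of generality.
1. R is the midpoint of JE ⇒ R = (1/2, 0)
2. C is the midpoint of RA ⇒ C = (1/4, 1/2)
2·[AEH] = -1, 2·[REC] = -1/4
[AEH]:[REC] = -1:-1/4 = 4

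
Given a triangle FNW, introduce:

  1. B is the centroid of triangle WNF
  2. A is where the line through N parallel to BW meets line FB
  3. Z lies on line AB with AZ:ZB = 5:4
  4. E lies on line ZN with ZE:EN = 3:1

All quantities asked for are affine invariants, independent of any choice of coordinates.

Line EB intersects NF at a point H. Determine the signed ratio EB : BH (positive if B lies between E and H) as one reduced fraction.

Choose coordinates F = (0, 0), N = (1, 0), W = (0, 1).
1. B is the centroid of triangle WNF ⇒ B = (1/3, 1/3)
2. A is where the line through N parallel to BW meets line FB ⇒ A = (2/3, 2/3)
3. Z lies on line AB with AZ:ZB = 5:4 ⇒ Z = (13/27, 13/27)
4. E lies on line ZN with ZE:EN = 3:1 ⇒ E = (47/54, 13/108)
line EB meets NF at H = (27/23, 0)
B = E + t·(H−E) with t = -23/13, so EB:BH = -23/13:36/13

EB:BH = -23/36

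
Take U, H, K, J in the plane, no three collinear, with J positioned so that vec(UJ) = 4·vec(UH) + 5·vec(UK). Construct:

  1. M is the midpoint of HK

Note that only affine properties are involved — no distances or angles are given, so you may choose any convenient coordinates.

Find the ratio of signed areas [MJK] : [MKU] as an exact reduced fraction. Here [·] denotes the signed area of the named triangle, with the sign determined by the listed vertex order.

Set U = (0, 0), H = (1, 0), K = (0, 1), J = (4, 5); any affine frame gives the same invariant.
1. M is the midpoint of HK ⇒ M = (1/2, 1/2)
2·[MJK] = 4, 2·[MKU] = 1/2
[MJK]:[MKU] = 4:1/2 = 8

[MJK]:[MKU] = 8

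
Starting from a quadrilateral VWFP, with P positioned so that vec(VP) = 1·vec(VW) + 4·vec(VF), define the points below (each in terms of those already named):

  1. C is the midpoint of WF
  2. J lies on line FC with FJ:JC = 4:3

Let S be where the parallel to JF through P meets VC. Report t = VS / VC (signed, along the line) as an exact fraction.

Choose coordinates V = (0, 0), W = (1, 0), F = (0, 1), P = (1, 4).
1. C is the midpoint of WF ⇒ C = (1/2, 1/2)
2. J lies on line FC with FJ:JC = 4:3 ⇒ J = (2/7, 5/7)
through P parallel to JF: direction (-2/7, 2/7); meets VC at S = (5/2, 5/2)
S = V + t·(C−V) with t = 5

t = 5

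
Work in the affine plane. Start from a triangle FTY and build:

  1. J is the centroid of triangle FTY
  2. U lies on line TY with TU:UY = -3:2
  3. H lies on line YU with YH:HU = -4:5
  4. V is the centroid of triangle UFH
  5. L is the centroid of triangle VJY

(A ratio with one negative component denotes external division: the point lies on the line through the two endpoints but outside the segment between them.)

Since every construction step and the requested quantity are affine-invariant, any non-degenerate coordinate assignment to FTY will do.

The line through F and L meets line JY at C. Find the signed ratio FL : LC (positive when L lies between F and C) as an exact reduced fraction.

Assign F = (0, 0), T = (1, 0), Y = (0, 1) — the answer is frame-independent, so this choice is without loss of generality.
1. J is the centroid of triangle FTY ⇒ J = (1/3, 1/3)
2. U lies on line TY with TU:UY = -3:2 ⇒ U = (-2, 3)
3. H lies on line YU with YH:HU = -4:5 ⇒ H = (8, -7)
4. V is the centroid of triangle UFH ⇒ V = (2, -4/3)
5. L is the centroid of triangle VJY ⇒ L = (7/9, 0)
line FL meets JY at C = (1/2, 0)
L = F + t·(C−F) with t = 14/9, so FL:LC = 14/9:-5/9

FL:LC = -14/5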